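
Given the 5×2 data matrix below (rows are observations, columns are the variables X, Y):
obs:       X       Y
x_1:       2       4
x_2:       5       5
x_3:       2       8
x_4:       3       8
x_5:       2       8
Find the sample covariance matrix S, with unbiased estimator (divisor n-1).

Step 1 — column means:
  mean(X) = (2 + 5 + 2 + 3 + 2) / 5 = 14/5 = 2.8
  mean(Y) = (4 + 5 + 8 + 8 + 8) / 5 = 33/5 = 6.6

Step 2 — sample covariance S[i,j] = (1/(n-1)) · Σ_k (x_{k,i} - mean_i) · (x_{k,j} - mean_j), with n-1 = 4.
  S[X,X] = ((-0.8)·(-0.8) + (2.2)·(2.2) + (-0.8)·(-0.8) + (0.2)·(0.2) + (-0.8)·(-0.8)) / 4 = 6.8/4 = 1.7
  S[X,Y] = ((-0.8)·(-2.6) + (2.2)·(-1.6) + (-0.8)·(1.4) + (0.2)·(1.4) + (-0.8)·(1.4)) / 4 = -3.4/4 = -0.85
  S[Y,Y] = ((-2.6)·(-2.6) + (-1.6)·(-1.6) + (1.4)·(1.4) + (1.4)·(1.4) + (1.4)·(1.4)) / 4 = 15.2/4 = 3.8

S is symmetric (S[j,i] = S[i,j]). Assembling:

S = [[1.7, -0.85],
 [-0.85, 3.8]]


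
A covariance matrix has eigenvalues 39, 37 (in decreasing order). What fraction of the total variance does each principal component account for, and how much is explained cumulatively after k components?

Step 1 — total variance = trace(Sigma) = Σ λ_i = 39 + 37 = 76.

Step 2 — fraction explained by component i = λ_i / Σ λ:
  PC1: 39/76 = 0.5132
  PC2: 37/76 = 0.4868

Step 3 — cumulative fraction after k components = (λ_1 + ... + λ_k) / Σ λ:
  k = 1: 39/76 = 0.5132
  k = 2: (39 + 37)/76 = 76/76 = 1

Summary (fraction, with percent):

explained: PC1 0.5132 (51.32%), PC2 0.4868 (48.68%);  cumulative: 0.5132, 1


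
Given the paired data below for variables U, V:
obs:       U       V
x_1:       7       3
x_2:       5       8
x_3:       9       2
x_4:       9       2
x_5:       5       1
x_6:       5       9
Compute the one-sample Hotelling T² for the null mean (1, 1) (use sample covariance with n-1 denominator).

Step 1 — sample mean vector:
  mean(U) = (7 + 5 + 9 + 9 + 5 + 5) / 6 = 40/6 = 6.6667
  mean(V) = (3 + 8 + 2 + 2 + 1 + 9) / 6 = 25/6 = 4.1667
  x̄ = (6.6667, 4.1667),  deviation x̄ - mu_0 = (6.6667, 4.1667) - (1, 1) = (5.6667, 3.1667).

Step 2 — sample covariance matrix, S[i,j] = (1/(n-1)) · Σ_k (x_{k,i} - mean_i) · (x_{k,j} - mean_j), divisor n-1 = 5:
  S[U,U] = ((0.3333)·(0.3333) + (-1.6667)·(-1.6667) + (2.3333)·(2.3333) + (2.3333)·(2.3333) + (-1.6667)·(-1.6667) + (-1.6667)·(-1.6667)) / 5 = 19.3333/5 = 3.8667
  S[U,V] = ((0.3333)·(-1.1667) + (-1.6667)·(3.8333) + (2.3333)·(-2.1667) + (2.3333)·(-2.1667) + (-1.6667)·(-3.1667) + (-1.6667)·(4.8333)) / 5 = -19.6667/5 = -3.9333
  S[V,V] = ((-1.1667)·(-1.1667) + (3.8333)·(3.8333) + (-2.1667)·(-2.1667) + (-2.1667)·(-2.1667) + (-3.1667)·(-3.1667) + (4.8333)·(4.8333)) / 5 = 58.8333/5 = 11.7667
  S = [[3.8667, -3.9333],
 [-3.9333, 11.7667]].

Step 3 — invert S. det(S) = 3.8667·11.7667 - (-3.9333)² = 30.0267.
  S^{-1} = (1/det) · [[d, -b], [-b, a]] = [[0.3919, 0.131],
 [0.131, 0.1288]].

Step 4 — quadratic form (x̄ - mu_0)^T · S^{-1} · (x̄ - mu_0):
  S^{-1} · (x̄ - mu_0) = (2.6354, 1.1501),
  (x̄ - mu_0)^T · [...] = (5.6667)·(2.6354) + (3.1667)·(1.1501) = 18.5761.

Step 5 — scale by n: T² = 6 · 18.5761 = 111.4565.

T² ≈ 111.4565


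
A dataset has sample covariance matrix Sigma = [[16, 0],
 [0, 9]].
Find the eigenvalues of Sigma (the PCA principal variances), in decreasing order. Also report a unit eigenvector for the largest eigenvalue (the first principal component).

Step 1 — characteristic polynomial of 2×2 Sigma:
  det(Sigma - λI) = λ² - trace · λ + det = 0.
  trace = 16 + 9 = 25, det = 16·9 - (0)² = 144.
Step 2 — discriminant:
  Δ = trace² - 4·det = 625 - 576 = 49.
Step 3 — eigenvalues:
  λ = (trace ± √Δ)/2 = (25 ± 7)/2,
  λ_1 = 16,  λ_2 = 9.

Step 4 — unit eigenvector for λ_1: Sigma is diagonal, so its eigenvectors are the coordinate axes. λ_1 = 16 is the diagonal entry on the first coordinate axis, hence
  v_1 = (1, 0) (||v_1|| = 1).

λ_1 = 16,  λ_2 = 9;  v_1 ≈ (1, 0)


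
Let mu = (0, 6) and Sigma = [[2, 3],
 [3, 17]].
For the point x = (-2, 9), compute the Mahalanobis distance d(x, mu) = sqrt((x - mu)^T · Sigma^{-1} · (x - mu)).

Step 1 — centre the observation: (x - mu) = (-2, 3).

Step 2 — invert Sigma. det(Sigma) = 2·17 - (3)² = 25.
  Sigma^{-1} = (1/det) · [[d, -b], [-b, a]] = [[0.68, -0.12],
 [-0.12, 0.08]].

Step 3 — form the quadratic (x - mu)^T · Sigma^{-1} · (x - mu):
  Sigma^{-1} · (x - mu) = (-1.72, 0.48).
  (x - mu)^T · [Sigma^{-1} · (x - mu)] = (-2)·(-1.72) + (3)·(0.48) = 4.88.

Step 4 — take square root: d = √(4.88) ≈ 2.2091.

d(x, mu) = √(4.88) ≈ 2.2091


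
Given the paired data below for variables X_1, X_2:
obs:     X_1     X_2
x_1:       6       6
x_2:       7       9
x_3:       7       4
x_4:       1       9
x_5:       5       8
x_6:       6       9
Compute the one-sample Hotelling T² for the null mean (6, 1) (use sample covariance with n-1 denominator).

Step 1 — sample mean vector:
  mean(X_1) = (6 + 7 + 7 + 1 + 5 + 6) / 6 = 32/6 = 5.3333
  mean(X_2) = (6 + 9 + 4 + 9 + 8 + 9) / 6 = 45/6 = 7.5
  x̄ = (5.3333, 7.5),  deviation x̄ - mu_0 = (5.3333, 7.5) - (6, 1) = (-0.6667, 6.5).

Step 2 — sample covariance matrix, S[i,j] = (1/(n-1)) · Σ_k (x_{k,i} - mean_i) · (x_{k,j} - mean_j), divisor n-1 = 5:
  S[X_1,X_1] = ((0.6667)·(0.6667) + (1.6667)·(1.6667) + (1.6667)·(1.6667) + (-4.3333)·(-4.3333) + (-0.3333)·(-0.3333) + (0.6667)·(0.6667)) / 5 = 25.3333/5 = 5.0667
  S[X_1,X_2] = ((0.6667)·(-1.5) + (1.6667)·(1.5) + (1.6667)·(-3.5) + (-4.3333)·(1.5) + (-0.3333)·(0.5) + (0.6667)·(1.5)) / 5 = -10/5 = -2
  S[X_2,X_2] = ((-1.5)·(-1.5) + (1.5)·(1.5) + (-3.5)·(-3.5) + (1.5)·(1.5) + (0.5)·(0.5) + (1.5)·(1.5)) / 5 = 21.5/5 = 4.3
  S = [[5.0667, -2],
 [-2, 4.3]].

Step 3 — invert S. det(S) = 5.0667·4.3 - (-2)² = 17.7867.
  S^{-1} = (1/det) · [[d, -b], [-b, a]] = [[0.2418, 0.1124],
 [0.1124, 0.2849]].

Step 4 — quadratic form (x̄ - mu_0)^T · S^{-1} · (x̄ - mu_0):
  S^{-1} · (x̄ - mu_0) = (0.5697, 1.7766),
  (x̄ - mu_0)^T · [...] = (-0.6667)·(0.5697) + (6.5)·(1.7766) = 11.1682.

Step 5 — scale by n: T² = 6 · 11.1682 = 67.009.

T² ≈ 67.009


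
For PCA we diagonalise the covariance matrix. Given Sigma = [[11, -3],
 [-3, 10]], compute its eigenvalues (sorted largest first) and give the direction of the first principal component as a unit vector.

Step 1 — characteristic polynomial of 2×2 Sigma:
  det(Sigma - λI) = λ² - trace · λ + det = 0.
  trace = 11 + 10 = 21, det = 11·10 - (-3)² = 101.
Step 2 — discriminant:
  Δ = trace² - 4·det = 441 - 404 = 37.
Step 3 — eigenvalues:
  λ = (trace ± √Δ)/2 = (21 ± 6.0828)/2,
  λ_1 = 13.5414,  λ_2 = 7.4586.

Step 4 — unit eigenvector for λ_1: solve (Sigma - λ_1 I)v = 0. First row:
  (11 - 13.5414)·v_x + (-3)·v_y = 0, i.e. (-2.5414)·v_x + (-3)·v_y = 0,
  so v ∝ (b, λ_1 - a) = (-3, 2.5414); multiply by -1 so the first entry is positive: u = (3, -2.5414).
  ||u|| = √((3)² + (-2.5414)²) = √(15.4586) ≈ 3.9317,
  v_1 = u/||u|| ≈ (0.763, -0.6464) (||v_1|| = 1).

λ_1 = 13.5414,  λ_2 = 7.4586;  v_1 ≈ (0.763, -0.6464)


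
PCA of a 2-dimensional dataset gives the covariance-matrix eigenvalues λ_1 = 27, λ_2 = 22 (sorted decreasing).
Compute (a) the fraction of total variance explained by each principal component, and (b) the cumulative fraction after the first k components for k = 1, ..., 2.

Step 1 — total variance = trace(Sigma) = Σ λ_i = 27 + 22 = 49.

Step 2 — fraction explained by component i = λ_i / Σ λ:
  PC1: 27/49 = 0.551
  PC2: 22/49 = 0.449

Step 3 — cumulative fraction after k components = (λ_1 + ... + λ_k) / Σ λ:
  k = 1: 27/49 = 0.551
  k = 2: (27 + 22)/49 = 49/49 = 1

Summary (fraction, with percent):

explained: PC1 0.551 (55.1%), PC2 0.449 (44.9%);  cumulative: 0.551, 1


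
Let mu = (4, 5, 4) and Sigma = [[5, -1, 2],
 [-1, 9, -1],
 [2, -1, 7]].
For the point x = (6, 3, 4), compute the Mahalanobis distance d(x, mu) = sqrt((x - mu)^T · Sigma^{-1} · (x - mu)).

Step 1 — centre the observation: (x - mu) = (2, -2, 0).

Step 2 — invert Sigma (cofactor / det for 3×3, or solve directly):
  Sigma^{-1} = [[0.2288, 0.0185, -0.0627],
 [0.0185, 0.1144, 0.0111],
 [-0.0627, 0.0111, 0.1624]].

Step 3 — form the quadratic (x - mu)^T · Sigma^{-1} · (x - mu):
  Sigma^{-1} · (x - mu) = (0.4207, -0.1919, -0.1476).
  (x - mu)^T · [Sigma^{-1} · (x - mu)] = (2)·(0.4207) + (-2)·(-0.1919) + (0)·(-0.1476) = 1.2251.

Step 4 — take square root: d = √(1.2251) ≈ 1.1068.

d(x, mu) = √(1.2251) ≈ 1.1068


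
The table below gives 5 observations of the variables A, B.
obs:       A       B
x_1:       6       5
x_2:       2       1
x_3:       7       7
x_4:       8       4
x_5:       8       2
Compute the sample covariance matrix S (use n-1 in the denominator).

Step 1 — column means:
  mean(A) = (6 + 2 + 7 + 8 + 8) / 5 = 31/5 = 6.2
  mean(B) = (5 + 1 + 7 + 4 + 2) / 5 = 19/5 = 3.8

Step 2 — sample covariance S[i,j] = (1/(n-1)) · Σ_k (x_{k,i} - mean_i) · (x_{k,j} - mean_j), with n-1 = 4.
  S[A,A] = ((-0.2)·(-0.2) + (-4.2)·(-4.2) + (0.8)·(0.8) + (1.8)·(1.8) + (1.8)·(1.8)) / 4 = 24.8/4 = 6.2
  S[A,B] = ((-0.2)·(1.2) + (-4.2)·(-2.8) + (0.8)·(3.2) + (1.8)·(0.2) + (1.8)·(-1.8)) / 4 = 11.2/4 = 2.8
  S[B,B] = ((1.2)·(1.2) + (-2.8)·(-2.8) + (3.2)·(3.2) + (0.2)·(0.2) + (-1.8)·(-1.8)) / 4 = 22.8/4 = 5.7

S is symmetric (S[j,i] = S[i,j]). Assembling:

S = [[6.2, 2.8],
 [2.8, 5.7]]


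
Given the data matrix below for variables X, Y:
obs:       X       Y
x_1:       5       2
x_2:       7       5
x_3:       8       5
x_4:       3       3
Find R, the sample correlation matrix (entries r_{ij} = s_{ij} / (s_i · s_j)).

Step 1 — column means:
  mean(X) = (5 + 7 + 8 + 3) / 4 = 23/4 = 5.75
  mean(Y) = (2 + 5 + 5 + 3) / 4 = 15/4 = 3.75

Step 2 — sample variances and covariances s[i,j] = (1/(n-1)) · Σ_k (x_{k,i} - mean_i) · (x_{k,j} - mean_j), with n-1 = 3:
  s[X,X] = ((-0.75)·(-0.75) + (1.25)·(1.25) + (2.25)·(2.25) + (-2.75)·(-2.75)) / 3 = 14.75/3 = 4.9167
  s[X,Y] = ((-0.75)·(-1.75) + (1.25)·(1.25) + (2.25)·(1.25) + (-2.75)·(-0.75)) / 3 = 7.75/3 = 2.5833
  s[Y,Y] = ((-1.75)·(-1.75) + (1.25)·(1.25) + (1.25)·(1.25) + (-0.75)·(-0.75)) / 3 = 6.75/3 = 2.25
  Sample standard deviations s_i = √(s[i,i]):
  s(X) = √(4.9167) = 2.2174
  s(Y) = √(2.25) = 1.5

Step 3 — r_{ij} = s_{ij} / (s_i · s_j):
  r[X,X] = 1 (diagonal).
  r[X,Y] = 2.5833 / (2.2174 · 1.5) = 2.5833 / 3.326 = 0.7767
  r[Y,Y] = 1 (diagonal).

R is symmetric with unit diagonal. Assembling:

R = [[1, 0.7767],
 [0.7767, 1]]


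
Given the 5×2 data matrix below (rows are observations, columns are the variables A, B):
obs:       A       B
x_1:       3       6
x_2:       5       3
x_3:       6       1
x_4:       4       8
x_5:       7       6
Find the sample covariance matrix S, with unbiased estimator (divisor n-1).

Step 1 — column means:
  mean(A) = (3 + 5 + 6 + 4 + 7) / 5 = 25/5 = 5
  mean(B) = (6 + 3 + 1 + 8 + 6) / 5 = 24/5 = 4.8

Step 2 — sample covariance S[i,j] = (1/(n-1)) · Σ_k (x_{k,i} - mean_i) · (x_{k,j} - mean_j), with n-1 = 4.
  S[A,A] = ((-2)·(-2) + (0)·(0) + (1)·(1) + (-1)·(-1) + (2)·(2)) / 4 = 10/4 = 2.5
  S[A,B] = ((-2)·(1.2) + (0)·(-1.8) + (1)·(-3.8) + (-1)·(3.2) + (2)·(1.2)) / 4 = -7/4 = -1.75
  S[B,B] = ((1.2)·(1.2) + (-1.8)·(-1.8) + (-3.8)·(-3.8) + (3.2)·(3.2) + (1.2)·(1.2)) / 4 = 30.8/4 = 7.7

S is symmetric (S[j,i] = S[i,j]). Assembling:

S = [[2.5, -1.75],
 [-1.75, 7.7]]


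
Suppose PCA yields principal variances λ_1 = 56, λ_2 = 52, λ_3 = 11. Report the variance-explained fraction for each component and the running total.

Step 1 — total variance = trace(Sigma) = Σ λ_i = 56 + 52 + 11 = 119.

Step 2 — fraction explained by component i = λ_i / Σ λ:
  PC1: 56/119 = 0.4706
  PC2: 52/119 = 0.437
  PC3: 11/119 = 0.0924

Step 3 — cumulative fraction after k components = (λ_1 + ... + λ_k) / Σ λ:
  k = 1: 56/119 = 0.4706
  k = 2: (56 + 52)/119 = 108/119 = 0.9076
  k = 3: (56 + 52 + 11)/119 = 119/119 = 1

Summary (fraction, with percent):

explained: PC1 0.4706 (47.06%), PC2 0.437 (43.7%), PC3 0.0924 (9.24%);  cumulative: 0.4706, 0.9076, 1


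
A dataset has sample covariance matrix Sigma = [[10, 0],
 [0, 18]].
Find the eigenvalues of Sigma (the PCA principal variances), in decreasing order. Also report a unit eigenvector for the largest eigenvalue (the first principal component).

Step 1 — characteristic polynomial of 2×2 Sigma:
  det(Sigma - λI) = λ² - trace · λ + det = 0.
  trace = 10 + 18 = 28, det = 10·18 - (0)² = 180.
Step 2 — discriminant:
  Δ = trace² - 4·det = 784 - 720 = 64.
Step 3 — eigenvalues:
  λ = (trace ± √Δ)/2 = (28 ± 8)/2,
  λ_1 = 18,  λ_2 = 10.

Step 4 — unit eigenvector for λ_1: Sigma is diagonal, so its eigenvectors are the coordinate axes. λ_1 = 18 is the diagonal entry on the second coordinate axis, hence
  v_1 = (0, 1) (||v_1|| = 1).

λ_1 = 18,  λ_2 = 10;  v_1 ≈ (0, 1)


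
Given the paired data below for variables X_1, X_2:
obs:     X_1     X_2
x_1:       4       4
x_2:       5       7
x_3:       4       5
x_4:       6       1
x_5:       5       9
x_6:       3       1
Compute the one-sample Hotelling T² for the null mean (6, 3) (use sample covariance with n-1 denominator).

Step 1 — sample mean vector:
  mean(X_1) = (4 + 5 + 4 + 6 + 5 + 3) / 6 = 27/6 = 4.5
  mean(X_2) = (4 + 7 + 5 + 1 + 9 + 1) / 6 = 27/6 = 4.5
  x̄ = (4.5, 4.5),  deviation x̄ - mu_0 = (4.5, 4.5) - (6, 3) = (-1.5, 1.5).

Step 2 — sample covariance matrix, S[i,j] = (1/(n-1)) · Σ_k (x_{k,i} - mean_i) · (x_{k,j} - mean_j), divisor n-1 = 5:
  S[X_1,X_1] = ((-0.5)·(-0.5) + (0.5)·(0.5) + (-0.5)·(-0.5) + (1.5)·(1.5) + (0.5)·(0.5) + (-1.5)·(-1.5)) / 5 = 5.5/5 = 1.1
  S[X_1,X_2] = ((-0.5)·(-0.5) + (0.5)·(2.5) + (-0.5)·(0.5) + (1.5)·(-3.5) + (0.5)·(4.5) + (-1.5)·(-3.5)) / 5 = 3.5/5 = 0.7
  S[X_2,X_2] = ((-0.5)·(-0.5) + (2.5)·(2.5) + (0.5)·(0.5) + (-3.5)·(-3.5) + (4.5)·(4.5) + (-3.5)·(-3.5)) / 5 = 51.5/5 = 10.3
  S = [[1.1, 0.7],
 [0.7, 10.3]].

Step 3 — invert S. det(S) = 1.1·10.3 - (0.7)² = 10.84.
  S^{-1} = (1/det) · [[d, -b], [-b, a]] = [[0.9502, -0.0646],
 [-0.0646, 0.1015]].

Step 4 — quadratic form (x̄ - mu_0)^T · S^{-1} · (x̄ - mu_0):
  S^{-1} · (x̄ - mu_0) = (-1.5221, 0.2491),
  (x̄ - mu_0)^T · [...] = (-1.5)·(-1.5221) + (1.5)·(0.2491) = 2.6568.

Step 5 — scale by n: T² = 6 · 2.6568 = 15.941.

T² ≈ 15.941


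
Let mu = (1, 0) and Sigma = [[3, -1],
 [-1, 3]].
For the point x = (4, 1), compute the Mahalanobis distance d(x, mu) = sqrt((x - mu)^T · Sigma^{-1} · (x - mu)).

Step 1 — centre the observation: (x - mu) = (3, 1).

Step 2 — invert Sigma. det(Sigma) = 3·3 - (-1)² = 8.
  Sigma^{-1} = (1/det) · [[d, -b], [-b, a]] = [[0.375, 0.125],
 [0.125, 0.375]].

Step 3 — form the quadratic (x - mu)^T · Sigma^{-1} · (x - mu):
  Sigma^{-1} · (x - mu) = (1.25, 0.75).
  (x - mu)^T · [Sigma^{-1} · (x - mu)] = (3)·(1.25) + (1)·(0.75) = 4.5.

Step 4 — take square root: d = √(4.5) ≈ 2.1213.

d(x, mu) = √(4.5) ≈ 2.1213


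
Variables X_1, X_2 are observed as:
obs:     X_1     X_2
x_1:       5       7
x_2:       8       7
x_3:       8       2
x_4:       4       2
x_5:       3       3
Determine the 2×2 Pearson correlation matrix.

Step 1 — column means:
  mean(X_1) = (5 + 8 + 8 + 4 + 3) / 5 = 28/5 = 5.6
  mean(X_2) = (7 + 7 + 2 + 2 + 3) / 5 = 21/5 = 4.2

Step 2 — sample variances and covariances s[i,j] = (1/(n-1)) · Σ_k (x_{k,i} - mean_i) · (x_{k,j} - mean_j), with n-1 = 4:
  s[X_1,X_1] = ((-0.6)·(-0.6) + (2.4)·(2.4) + (2.4)·(2.4) + (-1.6)·(-1.6) + (-2.6)·(-2.6)) / 4 = 21.2/4 = 5.3
  s[X_1,X_2] = ((-0.6)·(2.8) + (2.4)·(2.8) + (2.4)·(-2.2) + (-1.6)·(-2.2) + (-2.6)·(-1.2)) / 4 = 6.4/4 = 1.6
  s[X_2,X_2] = ((2.8)·(2.8) + (2.8)·(2.8) + (-2.2)·(-2.2) + (-2.2)·(-2.2) + (-1.2)·(-1.2)) / 4 = 26.8/4 = 6.7
  Sample standard deviations s_i = √(s[i,i]):
  s(X_1) = √(5.3) = 2.3022
  s(X_2) = √(6.7) = 2.5884

Step 3 — r_{ij} = s_{ij} / (s_i · s_j):
  r[X_1,X_1] = 1 (diagonal).
  r[X_1,X_2] = 1.6 / (2.3022 · 2.5884) = 1.6 / 5.959 = 0.2685
  r[X_2,X_2] = 1 (diagonal).

R is symmetric with unit diagonal. Assembling:

R = [[1, 0.2685],
 [0.2685, 1]]


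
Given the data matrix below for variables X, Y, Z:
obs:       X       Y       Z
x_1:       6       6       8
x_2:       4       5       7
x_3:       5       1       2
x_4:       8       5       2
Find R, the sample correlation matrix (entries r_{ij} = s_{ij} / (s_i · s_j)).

Step 1 — column means:
  mean(X) = (6 + 4 + 5 + 8) / 4 = 23/4 = 5.75
  mean(Y) = (6 + 5 + 1 + 5) / 4 = 17/4 = 4.25
  mean(Z) = (8 + 7 + 2 + 2) / 4 = 19/4 = 4.75

Step 2 — sample variances and covariances s[i,j] = (1/(n-1)) · Σ_k (x_{k,i} - mean_i) · (x_{k,j} - mean_j), with n-1 = 3:
  s[X,X] = ((0.25)·(0.25) + (-1.75)·(-1.75) + (-0.75)·(-0.75) + (2.25)·(2.25)) / 3 = 8.75/3 = 2.9167
  s[X,Y] = ((0.25)·(1.75) + (-1.75)·(0.75) + (-0.75)·(-3.25) + (2.25)·(0.75)) / 3 = 3.25/3 = 1.0833
  s[X,Z] = ((0.25)·(3.25) + (-1.75)·(2.25) + (-0.75)·(-2.75) + (2.25)·(-2.75)) / 3 = -7.25/3 = -2.4167
  s[Y,Y] = ((1.75)·(1.75) + (0.75)·(0.75) + (-3.25)·(-3.25) + (0.75)·(0.75)) / 3 = 14.75/3 = 4.9167
  s[Y,Z] = ((1.75)·(3.25) + (0.75)·(2.25) + (-3.25)·(-2.75) + (0.75)·(-2.75)) / 3 = 14.25/3 = 4.75
  s[Z,Z] = ((3.25)·(3.25) + (2.25)·(2.25) + (-2.75)·(-2.75) + (-2.75)·(-2.75)) / 3 = 30.75/3 = 10.25
  Sample standard deviations s_i = √(s[i,i]):
  s(X) = √(2.9167) = 1.7078
  s(Y) = √(4.9167) = 2.2174
  s(Z) = √(10.25) = 3.2016

Step 3 — r_{ij} = s_{ij} / (s_i · s_j):
  r[X,X] = 1 (diagonal).
  r[X,Y] = 1.0833 / (1.7078 · 2.2174) = 1.0833 / 3.7869 = 0.2861
  r[X,Z] = -2.4167 / (1.7078 · 3.2016) = -2.4167 / 5.4677 = -0.442
  r[Y,Y] = 1 (diagonal).
  r[Y,Z] = 4.75 / (2.2174 · 3.2016) = 4.75 / 7.099 = 0.6691
  r[Z,Z] = 1 (diagonal).

R is symmetric with unit diagonal. Assembling:

R = [[1, 0.2861, -0.442],
 [0.2861, 1, 0.6691],
 [-0.442, 0.6691, 1]]


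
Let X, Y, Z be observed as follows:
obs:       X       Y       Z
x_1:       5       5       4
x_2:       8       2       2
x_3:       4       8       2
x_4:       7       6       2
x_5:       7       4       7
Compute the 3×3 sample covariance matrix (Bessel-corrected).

Step 1 — column means:
  mean(X) = (5 + 8 + 4 + 7 + 7) / 5 = 31/5 = 6.2
  mean(Y) = (5 + 2 + 8 + 6 + 4) / 5 = 25/5 = 5
  mean(Z) = (4 + 2 + 2 + 2 + 7) / 5 = 17/5 = 3.4

Step 2 — sample covariance S[i,j] = (1/(n-1)) · Σ_k (x_{k,i} - mean_i) · (x_{k,j} - mean_j), with n-1 = 4.
  S[X,X] = ((-1.2)·(-1.2) + (1.8)·(1.8) + (-2.2)·(-2.2) + (0.8)·(0.8) + (0.8)·(0.8)) / 4 = 10.8/4 = 2.7
  S[X,Y] = ((-1.2)·(0) + (1.8)·(-3) + (-2.2)·(3) + (0.8)·(1) + (0.8)·(-1)) / 4 = -12/4 = -3
  S[X,Z] = ((-1.2)·(0.6) + (1.8)·(-1.4) + (-2.2)·(-1.4) + (0.8)·(-1.4) + (0.8)·(3.6)) / 4 = 1.6/4 = 0.4
  S[Y,Y] = ((0)·(0) + (-3)·(-3) + (3)·(3) + (1)·(1) + (-1)·(-1)) / 4 = 20/4 = 5
  S[Y,Z] = ((0)·(0.6) + (-3)·(-1.4) + (3)·(-1.4) + (1)·(-1.4) + (-1)·(3.6)) / 4 = -5/4 = -1.25
  S[Z,Z] = ((0.6)·(0.6) + (-1.4)·(-1.4) + (-1.4)·(-1.4) + (-1.4)·(-1.4) + (3.6)·(3.6)) / 4 = 19.2/4 = 4.8

S is symmetric (S[j,i] = S[i,j]). Assembling:

S = [[2.7, -3, 0.4],
 [-3, 5, -1.25],
 [0.4, -1.25, 4.8]]


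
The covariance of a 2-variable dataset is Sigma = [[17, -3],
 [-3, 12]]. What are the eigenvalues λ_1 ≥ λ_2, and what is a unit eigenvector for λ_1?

Step 1 — characteristic polynomial of 2×2 Sigma:
  det(Sigma - λI) = λ² - trace · λ + det = 0.
  trace = 17 + 12 = 29, det = 17·12 - (-3)² = 195.
Step 2 — discriminant:
  Δ = trace² - 4·det = 841 - 780 = 61.
Step 3 — eigenvalues:
  λ = (trace ± √Δ)/2 = (29 ± 7.8102)/2,
  λ_1 = 18.4051,  λ_2 = 10.5949.

Step 4 — unit eigenvector for λ_1: solve (Sigma - λ_1 I)v = 0. First row:
  (17 - 18.4051)·v_x + (-3)·v_y = 0, i.e. (-1.4051)·v_x + (-3)·v_y = 0,
  so v ∝ (b, λ_1 - a) = (-3, 1.4051); multiply by -1 so the first entry is positive: u = (3, -1.4051).
  ||u|| = √((3)² + (-1.4051)²) = √(10.9744) ≈ 3.3128,
  v_1 = u/||u|| ≈ (0.9056, -0.4242) (||v_1|| = 1).

λ_1 = 18.4051,  λ_2 = 10.5949;  v_1 ≈ (0.9056, -0.4242)


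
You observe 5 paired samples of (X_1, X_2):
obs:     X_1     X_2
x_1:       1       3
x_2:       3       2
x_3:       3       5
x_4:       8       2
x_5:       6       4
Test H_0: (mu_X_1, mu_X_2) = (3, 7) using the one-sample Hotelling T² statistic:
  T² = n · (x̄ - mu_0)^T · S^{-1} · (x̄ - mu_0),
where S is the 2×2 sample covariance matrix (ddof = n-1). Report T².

Step 1 — sample mean vector:
  mean(X_1) = (1 + 3 + 3 + 8 + 6) / 5 = 21/5 = 4.2
  mean(X_2) = (3 + 2 + 5 + 2 + 4) / 5 = 16/5 = 3.2
  x̄ = (4.2, 3.2),  deviation x̄ - mu_0 = (4.2, 3.2) - (3, 7) = (1.2, -3.8).

Step 2 — sample covariance matrix, S[i,j] = (1/(n-1)) · Σ_k (x_{k,i} - mean_i) · (x_{k,j} - mean_j), divisor n-1 = 4:
  S[X_1,X_1] = ((-3.2)·(-3.2) + (-1.2)·(-1.2) + (-1.2)·(-1.2) + (3.8)·(3.8) + (1.8)·(1.8)) / 4 = 30.8/4 = 7.7
  S[X_1,X_2] = ((-3.2)·(-0.2) + (-1.2)·(-1.2) + (-1.2)·(1.8) + (3.8)·(-1.2) + (1.8)·(0.8)) / 4 = -3.2/4 = -0.8
  S[X_2,X_2] = ((-0.2)·(-0.2) + (-1.2)·(-1.2) + (1.8)·(1.8) + (-1.2)·(-1.2) + (0.8)·(0.8)) / 4 = 6.8/4 = 1.7
  S = [[7.7, -0.8],
 [-0.8, 1.7]].

Step 3 — invert S. det(S) = 7.7·1.7 - (-0.8)² = 12.45.
  S^{-1} = (1/det) · [[d, -b], [-b, a]] = [[0.1365, 0.0643],
 [0.0643, 0.6185]].

Step 4 — quadratic form (x̄ - mu_0)^T · S^{-1} · (x̄ - mu_0):
  S^{-1} · (x̄ - mu_0) = (-0.0803, -2.2731),
  (x̄ - mu_0)^T · [...] = (1.2)·(-0.0803) + (-3.8)·(-2.2731) = 8.5414.

Step 5 — scale by n: T² = 5 · 8.5414 = 42.7068.

T² ≈ 42.7068


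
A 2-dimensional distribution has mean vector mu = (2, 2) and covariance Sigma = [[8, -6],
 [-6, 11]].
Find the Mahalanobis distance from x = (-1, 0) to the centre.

Step 1 — centre the observation: (x - mu) = (-3, -2).

Step 2 — invert Sigma. det(Sigma) = 8·11 - (-6)² = 52.
  Sigma^{-1} = (1/det) · [[d, -b], [-b, a]] = [[0.2115, 0.1154],
 [0.1154, 0.1538]].

Step 3 — form the quadratic (x - mu)^T · Sigma^{-1} · (x - mu):
  Sigma^{-1} · (x - mu) = (-0.8654, -0.6538).
  (x - mu)^T · [Sigma^{-1} · (x - mu)] = (-3)·(-0.8654) + (-2)·(-0.6538) = 3.9038.

Step 4 — take square root: d = √(3.9038) ≈ 1.9758.

d(x, mu) = √(3.9038) ≈ 1.9758


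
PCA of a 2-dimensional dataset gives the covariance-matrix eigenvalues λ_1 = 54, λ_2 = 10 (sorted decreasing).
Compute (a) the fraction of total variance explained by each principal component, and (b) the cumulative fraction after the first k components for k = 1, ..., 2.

Step 1 — total variance = trace(Sigma) = Σ λ_i = 54 + 10 = 64.

Step 2 — fraction explained by component i = λ_i / Σ λ:
  PC1: 54/64 = 0.8438
  PC2: 10/64 = 0.1562

Step 3 — cumulative fraction after k components = (λ_1 + ... + λ_k) / Σ λ:
  k = 1: 54/64 = 0.8438
  k = 2: (54 + 10)/64 = 64/64 = 1

Summary (fraction, with percent):

explained: PC1 0.8438 (84.38%), PC2 0.1562 (15.62%);  cumulative: 0.8438, 1


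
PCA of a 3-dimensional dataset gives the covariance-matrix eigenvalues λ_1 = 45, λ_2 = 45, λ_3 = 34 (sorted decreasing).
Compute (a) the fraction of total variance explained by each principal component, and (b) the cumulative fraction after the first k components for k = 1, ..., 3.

Step 1 — total variance = trace(Sigma) = Σ λ_i = 45 + 45 + 34 = 124.

Step 2 — fraction explained by component i = λ_i / Σ λ:
  PC1: 45/124 = 0.3629
  PC2: 45/124 = 0.3629
  PC3: 34/124 = 0.2742

Step 3 — cumulative fraction after k components = (λ_1 + ... + λ_k) / Σ λ:
  k = 1: 45/124 = 0.3629
  k = 2: (45 + 45)/124 = 90/124 = 0.7258
  k = 3: (45 + 45 + 34)/124 = 124/124 = 1

Summary (fraction, with percent):

explained: PC1 0.3629 (36.29%), PC2 0.3629 (36.29%), PC3 0.2742 (27.42%);  cumulative: 0.3629, 0.7258, 1


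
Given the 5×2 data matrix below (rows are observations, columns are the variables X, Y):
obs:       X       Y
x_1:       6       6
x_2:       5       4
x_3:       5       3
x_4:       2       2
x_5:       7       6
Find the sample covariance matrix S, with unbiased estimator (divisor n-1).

Step 1 — column means:
  mean(X) = (6 + 5 + 5 + 2 + 7) / 5 = 25/5 = 5
  mean(Y) = (6 + 4 + 3 + 2 + 6) / 5 = 21/5 = 4.2

Step 2 — sample covariance S[i,j] = (1/(n-1)) · Σ_k (x_{k,i} - mean_i) · (x_{k,j} - mean_j), with n-1 = 4.
  S[X,X] = ((1)·(1) + (0)·(0) + (0)·(0) + (-3)·(-3) + (2)·(2)) / 4 = 14/4 = 3.5
  S[X,Y] = ((1)·(1.8) + (0)·(-0.2) + (0)·(-1.2) + (-3)·(-2.2) + (2)·(1.8)) / 4 = 12/4 = 3
  S[Y,Y] = ((1.8)·(1.8) + (-0.2)·(-0.2) + (-1.2)·(-1.2) + (-2.2)·(-2.2) + (1.8)·(1.8)) / 4 = 12.8/4 = 3.2

S is symmetric (S[j,i] = S[i,j]). Assembling:

S = [[3.5, 3],
 [3, 3.2]]


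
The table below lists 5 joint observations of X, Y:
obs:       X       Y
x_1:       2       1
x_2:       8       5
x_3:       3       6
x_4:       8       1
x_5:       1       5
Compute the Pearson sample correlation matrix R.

Step 1 — column means:
  mean(X) = (2 + 8 + 3 + 8 + 1) / 5 = 22/5 = 4.4
  mean(Y) = (1 + 5 + 6 + 1 + 5) / 5 = 18/5 = 3.6

Step 2 — sample variances and covariances s[i,j] = (1/(n-1)) · Σ_k (x_{k,i} - mean_i) · (x_{k,j} - mean_j), with n-1 = 4:
  s[X,X] = ((-2.4)·(-2.4) + (3.6)·(3.6) + (-1.4)·(-1.4) + (3.6)·(3.6) + (-3.4)·(-3.4)) / 4 = 45.2/4 = 11.3
  s[X,Y] = ((-2.4)·(-2.6) + (3.6)·(1.4) + (-1.4)·(2.4) + (3.6)·(-2.6) + (-3.4)·(1.4)) / 4 = -6.2/4 = -1.55
  s[Y,Y] = ((-2.6)·(-2.6) + (1.4)·(1.4) + (2.4)·(2.4) + (-2.6)·(-2.6) + (1.4)·(1.4)) / 4 = 23.2/4 = 5.8
  Sample standard deviations s_i = √(s[i,i]):
  s(X) = √(11.3) = 3.3615
  s(Y) = √(5.8) = 2.4083

Step 3 — r_{ij} = s_{ij} / (s_i · s_j):
  r[X,X] = 1 (diagonal).
  r[X,Y] = -1.55 / (3.3615 · 2.4083) = -1.55 / 8.0957 = -0.1915
  r[Y,Y] = 1 (diagonal).

R is symmetric with unit diagonal. Assembling:

R = [[1, -0.1915],
 [-0.1915, 1]]


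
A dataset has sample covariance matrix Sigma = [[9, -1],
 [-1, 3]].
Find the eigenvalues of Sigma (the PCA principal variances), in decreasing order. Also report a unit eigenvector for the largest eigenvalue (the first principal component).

Step 1 — characteristic polynomial of 2×2 Sigma:
  det(Sigma - λI) = λ² - trace · λ + det = 0.
  trace = 9 + 3 = 12, det = 9·3 - (-1)² = 26.
Step 2 — discriminant:
  Δ = trace² - 4·det = 144 - 104 = 40.
Step 3 — eigenvalues:
  λ = (trace ± √Δ)/2 = (12 ± 6.3246)/2,
  λ_1 = 9.1623,  λ_2 = 2.8377.

Step 4 — unit eigenvector for λ_1: solve (Sigma - λ_1 I)v = 0. First row:
  (9 - 9.1623)·v_x + (-1)·v_y = 0, i.e. (-0.1623)·v_x + (-1)·v_y = 0,
  so v ∝ (b, λ_1 - a) = (-1, 0.1623); multiply by -1 so the first entry is positive: u = (1, -0.1623).
  ||u|| = √((1)² + (-0.1623)²) = √(1.0263) ≈ 1.0131,
  v_1 = u/||u|| ≈ (0.9871, -0.1602) (||v_1|| = 1).

λ_1 = 9.1623,  λ_2 = 2.8377;  v_1 ≈ (0.9871, -0.1602)


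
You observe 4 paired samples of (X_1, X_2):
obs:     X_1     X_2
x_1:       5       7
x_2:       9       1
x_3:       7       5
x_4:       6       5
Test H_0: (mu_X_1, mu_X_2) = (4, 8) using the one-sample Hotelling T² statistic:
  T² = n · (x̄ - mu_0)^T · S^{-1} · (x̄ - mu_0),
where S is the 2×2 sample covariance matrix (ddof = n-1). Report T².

Step 1 — sample mean vector:
  mean(X_1) = (5 + 9 + 7 + 6) / 4 = 27/4 = 6.75
  mean(X_2) = (7 + 1 + 5 + 5) / 4 = 18/4 = 4.5
  x̄ = (6.75, 4.5),  deviation x̄ - mu_0 = (6.75, 4.5) - (4, 8) = (2.75, -3.5).

Step 2 — sample covariance matrix, S[i,j] = (1/(n-1)) · Σ_k (x_{k,i} - mean_i) · (x_{k,j} - mean_j), divisor n-1 = 3:
  S[X_1,X_1] = ((-1.75)·(-1.75) + (2.25)·(2.25) + (0.25)·(0.25) + (-0.75)·(-0.75)) / 3 = 8.75/3 = 2.9167
  S[X_1,X_2] = ((-1.75)·(2.5) + (2.25)·(-3.5) + (0.25)·(0.5) + (-0.75)·(0.5)) / 3 = -12.5/3 = -4.1667
  S[X_2,X_2] = ((2.5)·(2.5) + (-3.5)·(-3.5) + (0.5)·(0.5) + (0.5)·(0.5)) / 3 = 19/3 = 6.3333
  S = [[2.9167, -4.1667],
 [-4.1667, 6.3333]].

Step 3 — invert S. det(S) = 2.9167·6.3333 - (-4.1667)² = 1.1111.
  S^{-1} = (1/det) · [[d, -b], [-b, a]] = [[5.7, 3.75],
 [3.75, 2.625]].

Step 4 — quadratic form (x̄ - mu_0)^T · S^{-1} · (x̄ - mu_0):
  S^{-1} · (x̄ - mu_0) = (2.55, 1.125),
  (x̄ - mu_0)^T · [...] = (2.75)·(2.55) + (-3.5)·(1.125) = 3.075.

Step 5 — scale by n: T² = 4 · 3.075 = 12.3.

T² ≈ 12.3


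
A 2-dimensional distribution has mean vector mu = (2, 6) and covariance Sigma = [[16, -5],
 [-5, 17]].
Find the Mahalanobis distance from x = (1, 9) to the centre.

Step 1 — centre the observation: (x - mu) = (-1, 3).

Step 2 — invert Sigma. det(Sigma) = 16·17 - (-5)² = 247.
  Sigma^{-1} = (1/det) · [[d, -b], [-b, a]] = [[0.0688, 0.0202],
 [0.0202, 0.0648]].

Step 3 — form the quadratic (x - mu)^T · Sigma^{-1} · (x - mu):
  Sigma^{-1} · (x - mu) = (-0.0081, 0.1741).
  (x - mu)^T · [Sigma^{-1} · (x - mu)] = (-1)·(-0.0081) + (3)·(0.1741) = 0.5304.

Step 4 — take square root: d = √(0.5304) ≈ 0.7283.

d(x, mu) = √(0.5304) ≈ 0.7283


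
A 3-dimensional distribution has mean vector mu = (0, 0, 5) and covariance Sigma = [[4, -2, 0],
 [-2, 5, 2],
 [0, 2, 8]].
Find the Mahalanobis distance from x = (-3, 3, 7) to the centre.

Step 1 — centre the observation: (x - mu) = (-3, 3, 2).

Step 2 — invert Sigma (cofactor / det for 3×3, or solve directly):
  Sigma^{-1} = [[0.3214, 0.1429, -0.0357],
 [0.1429, 0.2857, -0.0714],
 [-0.0357, -0.0714, 0.1429]].

Step 3 — form the quadratic (x - mu)^T · Sigma^{-1} · (x - mu):
  Sigma^{-1} · (x - mu) = (-0.6071, 0.2857, 0.1786).
  (x - mu)^T · [Sigma^{-1} · (x - mu)] = (-3)·(-0.6071) + (3)·(0.2857) + (2)·(0.1786) = 3.0357.

Step 4 — take square root: d = √(3.0357) ≈ 1.7423.

d(x, mu) = √(3.0357) ≈ 1.7423


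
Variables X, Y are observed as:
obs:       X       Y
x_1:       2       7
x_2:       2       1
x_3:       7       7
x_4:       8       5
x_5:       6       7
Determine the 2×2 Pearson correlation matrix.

Step 1 — column means:
  mean(X) = (2 + 2 + 7 + 8 + 6) / 5 = 25/5 = 5
  mean(Y) = (7 + 1 + 7 + 5 + 7) / 5 = 27/5 = 5.4

Step 2 — sample variances and covariances s[i,j] = (1/(n-1)) · Σ_k (x_{k,i} - mean_i) · (x_{k,j} - mean_j), with n-1 = 4:
  s[X,X] = ((-3)·(-3) + (-3)·(-3) + (2)·(2) + (3)·(3) + (1)·(1)) / 4 = 32/4 = 8
  s[X,Y] = ((-3)·(1.6) + (-3)·(-4.4) + (2)·(1.6) + (3)·(-0.4) + (1)·(1.6)) / 4 = 12/4 = 3
  s[Y,Y] = ((1.6)·(1.6) + (-4.4)·(-4.4) + (1.6)·(1.6) + (-0.4)·(-0.4) + (1.6)·(1.6)) / 4 = 27.2/4 = 6.8
  Sample standard deviations s_i = √(s[i,i]):
  s(X) = √(8) = 2.8284
  s(Y) = √(6.8) = 2.6077

Step 3 — r_{ij} = s_{ij} / (s_i · s_j):
  r[X,X] = 1 (diagonal).
  r[X,Y] = 3 / (2.8284 · 2.6077) = 3 / 7.3756 = 0.4067
  r[Y,Y] = 1 (diagonal).

R is symmetric with unit diagonal. Assembling:

R = [[1, 0.4067],
 [0.4067, 1]]


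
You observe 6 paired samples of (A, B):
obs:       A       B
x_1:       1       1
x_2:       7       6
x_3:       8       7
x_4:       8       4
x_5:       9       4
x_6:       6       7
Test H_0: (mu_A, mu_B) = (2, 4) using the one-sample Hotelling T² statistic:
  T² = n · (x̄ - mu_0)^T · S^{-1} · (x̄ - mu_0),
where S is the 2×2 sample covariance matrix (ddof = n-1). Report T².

Step 1 — sample mean vector:
  mean(A) = (1 + 7 + 8 + 8 + 9 + 6) / 6 = 39/6 = 6.5
  mean(B) = (1 + 6 + 7 + 4 + 4 + 7) / 6 = 29/6 = 4.8333
  x̄ = (6.5, 4.8333),  deviation x̄ - mu_0 = (6.5, 4.8333) - (2, 4) = (4.5, 0.8333).

Step 2 — sample covariance matrix, S[i,j] = (1/(n-1)) · Σ_k (x_{k,i} - mean_i) · (x_{k,j} - mean_j), divisor n-1 = 5:
  S[A,A] = ((-5.5)·(-5.5) + (0.5)·(0.5) + (1.5)·(1.5) + (1.5)·(1.5) + (2.5)·(2.5) + (-0.5)·(-0.5)) / 5 = 41.5/5 = 8.3
  S[A,B] = ((-5.5)·(-3.8333) + (0.5)·(1.1667) + (1.5)·(2.1667) + (1.5)·(-0.8333) + (2.5)·(-0.8333) + (-0.5)·(2.1667)) / 5 = 20.5/5 = 4.1
  S[B,B] = ((-3.8333)·(-3.8333) + (1.1667)·(1.1667) + (2.1667)·(2.1667) + (-0.8333)·(-0.8333) + (-0.8333)·(-0.8333) + (2.1667)·(2.1667)) / 5 = 26.8333/5 = 5.3667
  S = [[8.3, 4.1],
 [4.1, 5.3667]].

Step 3 — invert S. det(S) = 8.3·5.3667 - (4.1)² = 27.7333.
  S^{-1} = (1/det) · [[d, -b], [-b, a]] = [[0.1935, -0.1478],
 [-0.1478, 0.2993]].

Step 4 — quadratic form (x̄ - mu_0)^T · S^{-1} · (x̄ - mu_0):
  S^{-1} · (x̄ - mu_0) = (0.7476, -0.4159),
  (x̄ - mu_0)^T · [...] = (4.5)·(0.7476) + (0.8333)·(-0.4159) = 3.0176.

Step 5 — scale by n: T² = 6 · 3.0176 = 18.1058.

T² ≈ 18.1058


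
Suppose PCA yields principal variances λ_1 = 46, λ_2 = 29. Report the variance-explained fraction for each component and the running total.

Step 1 — total variance = trace(Sigma) = Σ λ_i = 46 + 29 = 75.

Step 2 — fraction explained by component i = λ_i / Σ λ:
  PC1: 46/75 = 0.6133
  PC2: 29/75 = 0.3867

Step 3 — cumulative fraction after k components = (λ_1 + ... + λ_k) / Σ λ:
  k = 1: 46/75 = 0.6133
  k = 2: (46 + 29)/75 = 75/75 = 1

Summary (fraction, with percent):

explained: PC1 0.6133 (61.33%), PC2 0.3867 (38.67%);  cumulative: 0.6133, 1


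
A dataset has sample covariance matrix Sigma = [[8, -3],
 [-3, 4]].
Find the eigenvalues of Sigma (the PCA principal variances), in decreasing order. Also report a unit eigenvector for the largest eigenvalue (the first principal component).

Step 1 — characteristic polynomial of 2×2 Sigma:
  det(Sigma - λI) = λ² - trace · λ + det = 0.
  trace = 8 + 4 = 12, det = 8·4 - (-3)² = 23.
Step 2 — discriminant:
  Δ = trace² - 4·det = 144 - 92 = 52.
Step 3 — eigenvalues:
  λ = (trace ± √Δ)/2 = (12 ± 7.2111)/2,
  λ_1 = 9.6056,  λ_2 = 2.3944.

Step 4 — unit eigenvector for λ_1: solve (Sigma - λ_1 I)v = 0. First row:
  (8 - 9.6056)·v_x + (-3)·v_y = 0, i.e. (-1.6056)·v_x + (-3)·v_y = 0,
  so v ∝ (b, λ_1 - a) = (-3, 1.6056); multiply by -1 so the first entry is positive: u = (3, -1.6056).
  ||u|| = √((3)² + (-1.6056)²) = √(11.5778) ≈ 3.4026,
  v_1 = u/||u|| ≈ (0.8817, -0.4719) (||v_1|| = 1).

λ_1 = 9.6056,  λ_2 = 2.3944;  v_1 ≈ (0.8817, -0.4719)


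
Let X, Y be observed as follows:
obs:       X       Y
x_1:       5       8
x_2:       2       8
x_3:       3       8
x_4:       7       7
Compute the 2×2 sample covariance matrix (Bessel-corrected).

Step 1 — column means:
  mean(X) = (5 + 2 + 3 + 7) / 4 = 17/4 = 4.25
  mean(Y) = (8 + 8 + 8 + 7) / 4 = 31/4 = 7.75

Step 2 — sample covariance S[i,j] = (1/(n-1)) · Σ_k (x_{k,i} - mean_i) · (x_{k,j} - mean_j), with n-1 = 3.
  S[X,X] = ((0.75)·(0.75) + (-2.25)·(-2.25) + (-1.25)·(-1.25) + (2.75)·(2.75)) / 3 = 14.75/3 = 4.9167
  S[X,Y] = ((0.75)·(0.25) + (-2.25)·(0.25) + (-1.25)·(0.25) + (2.75)·(-0.75)) / 3 = -2.75/3 = -0.9167
  S[Y,Y] = ((0.25)·(0.25) + (0.25)·(0.25) + (0.25)·(0.25) + (-0.75)·(-0.75)) / 3 = 0.75/3 = 0.25

S is symmetric (S[j,i] = S[i,j]). Assembling:

S = [[4.9167, -0.9167],
 [-0.9167, 0.25]]


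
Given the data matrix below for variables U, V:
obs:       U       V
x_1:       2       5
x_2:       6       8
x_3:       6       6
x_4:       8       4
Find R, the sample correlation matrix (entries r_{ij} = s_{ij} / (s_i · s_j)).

Step 1 — column means:
  mean(U) = (2 + 6 + 6 + 8) / 4 = 22/4 = 5.5
  mean(V) = (5 + 8 + 6 + 4) / 4 = 23/4 = 5.75

Step 2 — sample variances and covariances s[i,j] = (1/(n-1)) · Σ_k (x_{k,i} - mean_i) · (x_{k,j} - mean_j), with n-1 = 3:
  s[U,U] = ((-3.5)·(-3.5) + (0.5)·(0.5) + (0.5)·(0.5) + (2.5)·(2.5)) / 3 = 19/3 = 6.3333
  s[U,V] = ((-3.5)·(-0.75) + (0.5)·(2.25) + (0.5)·(0.25) + (2.5)·(-1.75)) / 3 = -0.5/3 = -0.1667
  s[V,V] = ((-0.75)·(-0.75) + (2.25)·(2.25) + (0.25)·(0.25) + (-1.75)·(-1.75)) / 3 = 8.75/3 = 2.9167
  Sample standard deviations s_i = √(s[i,i]):
  s(U) = √(6.3333) = 2.5166
  s(V) = √(2.9167) = 1.7078

Step 3 — r_{ij} = s_{ij} / (s_i · s_j):
  r[U,U] = 1 (diagonal).
  r[U,V] = -0.1667 / (2.5166 · 1.7078) = -0.1667 / 4.2979 = -0.0388
  r[V,V] = 1 (diagonal).

R is symmetric with unit diagonal. Assembling:

R = [[1, -0.0388],
 [-0.0388, 1]]


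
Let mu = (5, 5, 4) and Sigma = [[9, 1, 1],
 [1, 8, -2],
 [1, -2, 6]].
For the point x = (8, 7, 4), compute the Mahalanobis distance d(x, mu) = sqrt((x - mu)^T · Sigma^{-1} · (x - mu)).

Step 1 — centre the observation: (x - mu) = (3, 2, 0).

Step 2 — invert Sigma (cofactor / det for 3×3, or solve directly):
  Sigma^{-1} = [[0.1164, -0.0212, -0.0265],
 [-0.0212, 0.1402, 0.0503],
 [-0.0265, 0.0503, 0.1878]].

Step 3 — form the quadratic (x - mu)^T · Sigma^{-1} · (x - mu):
  Sigma^{-1} · (x - mu) = (0.3069, 0.2169, 0.0212).
  (x - mu)^T · [Sigma^{-1} · (x - mu)] = (3)·(0.3069) + (2)·(0.2169) + (0)·(0.0212) = 1.3545.

Step 4 — take square root: d = √(1.3545) ≈ 1.1638.

d(x, mu) = √(1.3545) ≈ 1.1638


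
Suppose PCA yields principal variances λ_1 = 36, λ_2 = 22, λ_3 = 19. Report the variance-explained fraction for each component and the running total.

Step 1 — total variance = trace(Sigma) = Σ λ_i = 36 + 22 + 19 = 77.

Step 2 — fraction explained by component i = λ_i / Σ λ:
  PC1: 36/77 = 0.4675
  PC2: 22/77 = 0.2857
  PC3: 19/77 = 0.2468

Step 3 — cumulative fraction after k components = (λ_1 + ... + λ_k) / Σ λ:
  k = 1: 36/77 = 0.4675
  k = 2: (36 + 22)/77 = 58/77 = 0.7532
  k = 3: (36 + 22 + 19)/77 = 77/77 = 1

Summary (fraction, with percent):

explained: PC1 0.4675 (46.75%), PC2 0.2857 (28.57%), PC3 0.2468 (24.68%);  cumulative: 0.4675, 0.7532, 1


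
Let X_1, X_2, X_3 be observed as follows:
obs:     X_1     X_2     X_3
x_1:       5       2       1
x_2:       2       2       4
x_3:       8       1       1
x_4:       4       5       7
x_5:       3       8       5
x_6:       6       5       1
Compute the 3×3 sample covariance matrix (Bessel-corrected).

Step 1 — column means:
  mean(X_1) = (5 + 2 + 8 + 4 + 3 + 6) / 6 = 28/6 = 4.6667
  mean(X_2) = (2 + 2 + 1 + 5 + 8 + 5) / 6 = 23/6 = 3.8333
  mean(X_3) = (1 + 4 + 1 + 7 + 5 + 1) / 6 = 19/6 = 3.1667

Step 2 — sample covariance S[i,j] = (1/(n-1)) · Σ_k (x_{k,i} - mean_i) · (x_{k,j} - mean_j), with n-1 = 5.
  S[X_1,X_1] = ((0.3333)·(0.3333) + (-2.6667)·(-2.6667) + (3.3333)·(3.3333) + (-0.6667)·(-0.6667) + (-1.6667)·(-1.6667) + (1.3333)·(1.3333)) / 5 = 23.3333/5 = 4.6667
  S[X_1,X_2] = ((0.3333)·(-1.8333) + (-2.6667)·(-1.8333) + (3.3333)·(-2.8333) + (-0.6667)·(1.1667) + (-1.6667)·(4.1667) + (1.3333)·(1.1667)) / 5 = -11.3333/5 = -2.2667
  S[X_1,X_3] = ((0.3333)·(-2.1667) + (-2.6667)·(0.8333) + (3.3333)·(-2.1667) + (-0.6667)·(3.8333) + (-1.6667)·(1.8333) + (1.3333)·(-2.1667)) / 5 = -18.6667/5 = -3.7333
  S[X_2,X_2] = ((-1.8333)·(-1.8333) + (-1.8333)·(-1.8333) + (-2.8333)·(-2.8333) + (1.1667)·(1.1667) + (4.1667)·(4.1667) + (1.1667)·(1.1667)) / 5 = 34.8333/5 = 6.9667
  S[X_2,X_3] = ((-1.8333)·(-2.1667) + (-1.8333)·(0.8333) + (-2.8333)·(-2.1667) + (1.1667)·(3.8333) + (4.1667)·(1.8333) + (1.1667)·(-2.1667)) / 5 = 18.1667/5 = 3.6333
  S[X_3,X_3] = ((-2.1667)·(-2.1667) + (0.8333)·(0.8333) + (-2.1667)·(-2.1667) + (3.8333)·(3.8333) + (1.8333)·(1.8333) + (-2.1667)·(-2.1667)) / 5 = 32.8333/5 = 6.5667

S is symmetric (S[j,i] = S[i,j]). Assembling:

S = [[4.6667, -2.2667, -3.7333],
 [-2.2667, 6.9667, 3.6333],
 [-3.7333, 3.6333, 6.5667]]


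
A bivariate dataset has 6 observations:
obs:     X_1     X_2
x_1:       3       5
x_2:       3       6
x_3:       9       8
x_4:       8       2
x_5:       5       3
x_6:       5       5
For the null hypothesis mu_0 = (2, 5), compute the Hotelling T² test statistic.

Step 1 — sample mean vector:
  mean(X_1) = (3 + 3 + 9 + 8 + 5 + 5) / 6 = 33/6 = 5.5
  mean(X_2) = (5 + 6 + 8 + 2 + 3 + 5) / 6 = 29/6 = 4.8333
  x̄ = (5.5, 4.8333),  deviation x̄ - mu_0 = (5.5, 4.8333) - (2, 5) = (3.5, -0.1667).

Step 2 — sample covariance matrix, S[i,j] = (1/(n-1)) · Σ_k (x_{k,i} - mean_i) · (x_{k,j} - mean_j), divisor n-1 = 5:
  S[X_1,X_1] = ((-2.5)·(-2.5) + (-2.5)·(-2.5) + (3.5)·(3.5) + (2.5)·(2.5) + (-0.5)·(-0.5) + (-0.5)·(-0.5)) / 5 = 31.5/5 = 6.3
  S[X_1,X_2] = ((-2.5)·(0.1667) + (-2.5)·(1.1667) + (3.5)·(3.1667) + (2.5)·(-2.8333) + (-0.5)·(-1.8333) + (-0.5)·(0.1667)) / 5 = 1.5/5 = 0.3
  S[X_2,X_2] = ((0.1667)·(0.1667) + (1.1667)·(1.1667) + (3.1667)·(3.1667) + (-2.8333)·(-2.8333) + (-1.8333)·(-1.8333) + (0.1667)·(0.1667)) / 5 = 22.8333/5 = 4.5667
  S = [[6.3, 0.3],
 [0.3, 4.5667]].

Step 3 — invert S. det(S) = 6.3·4.5667 - (0.3)² = 28.68.
  S^{-1} = (1/det) · [[d, -b], [-b, a]] = [[0.1592, -0.0105],
 [-0.0105, 0.2197]].

Step 4 — quadratic form (x̄ - mu_0)^T · S^{-1} · (x̄ - mu_0):
  S^{-1} · (x̄ - mu_0) = (0.559, -0.0732),
  (x̄ - mu_0)^T · [...] = (3.5)·(0.559) + (-0.1667)·(-0.0732) = 1.9689.

Step 5 — scale by n: T² = 6 · 1.9689 = 11.8131.

T² ≈ 11.8131
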